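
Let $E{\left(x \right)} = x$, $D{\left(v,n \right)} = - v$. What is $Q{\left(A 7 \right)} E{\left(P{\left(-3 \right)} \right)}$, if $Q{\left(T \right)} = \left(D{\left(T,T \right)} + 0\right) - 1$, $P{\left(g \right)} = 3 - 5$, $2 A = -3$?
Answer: $-19$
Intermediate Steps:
$A = - \frac{3}{2}$ ($A = \frac{1}{2} \left(-3\right) = - \frac{3}{2} \approx -1.5$)
$P{\left(g \right)} = -2$
$Q{\left(T \right)} = -1 - T$ ($Q{\left(T \right)} = \left(- T + 0\right) - 1 = - T - 1 = -1 - T$)
$Q{\left(A 7 \right)} E{\left(P{\left(-3 \right)} \right)} = \left(-1 - \left(- \frac{3}{2}\right) 7\right) \left(-2\right) = \left(-1 - - \frac{21}{2}\right) \left(-2\right) = \left(-1 + \frac{21}{2}\right) \left(-2\right) = \frac{19}{2} \left(-2\right) = -19$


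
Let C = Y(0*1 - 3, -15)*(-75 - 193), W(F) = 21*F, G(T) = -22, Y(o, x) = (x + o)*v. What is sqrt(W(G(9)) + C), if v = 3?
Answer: sqrt(14010) ≈ 118.36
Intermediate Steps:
Y(o, x) = 3*o + 3*x (Y(o, x) = (x + o)*3 = (o + x)*3 = 3*o + 3*x)
C = 14472 (C = (3*(0*1 - 3) + 3*(-15))*(-75 - 193) = (3*(0 - 3) - 45)*(-268) = (3*(-3) - 45)*(-268) = (-9 - 45)*(-268) = -54*(-268) = 14472)
sqrt(W(G(9)) + C) = sqrt(21*(-22) + 14472) = sqrt(-462 + 14472) = sqrt(14010)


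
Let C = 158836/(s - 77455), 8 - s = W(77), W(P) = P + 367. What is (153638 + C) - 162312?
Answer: -675785370/77891 ≈ -8676.0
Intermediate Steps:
W(P) = 367 + P
s = -436 (s = 8 - (367 + 77) = 8 - 1*444 = 8 - 444 = -436)
C = -158836/77891 (C = 158836/(-436 - 77455) = 158836/(-77891) = 158836*(-1/77891) = -158836/77891 ≈ -2.0392)
(153638 + C) - 162312 = (153638 - 158836/77891) - 162312 = 11966858622/77891 - 162312 = -675785370/77891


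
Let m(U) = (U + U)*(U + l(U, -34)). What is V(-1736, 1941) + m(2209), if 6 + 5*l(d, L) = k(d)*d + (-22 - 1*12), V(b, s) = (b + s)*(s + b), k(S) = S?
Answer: 21607260873/5 ≈ 4.3215e+9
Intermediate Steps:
V(b, s) = (b + s)**2 (V(b, s) = (b + s)*(b + s) = (b + s)**2)
l(d, L) = -8 + d**2/5 (l(d, L) = -6/5 + (d*d + (-22 - 1*12))/5 = -6/5 + (d**2 + (-22 - 12))/5 = -6/5 + (d**2 - 34)/5 = -6/5 + (-34 + d**2)/5 = -6/5 + (-34/5 + d**2/5) = -8 + d**2/5)
m(U) = 2*U*(-8 + U + U**2/5) (m(U) = (U + U)*(U + (-8 + U**2/5)) = (2*U)*(-8 + U + U**2/5) = 2*U*(-8 + U + U**2/5))
V(-1736, 1941) + m(2209) = (-1736 + 1941)**2 + (2/5)*2209*(-40 + 2209**2 + 5*2209) = 205**2 + (2/5)*2209*(-40 + 4879681 + 11045) = 42025 + (2/5)*2209*4890686 = 42025 + 21607050748/5 = 21607260873/5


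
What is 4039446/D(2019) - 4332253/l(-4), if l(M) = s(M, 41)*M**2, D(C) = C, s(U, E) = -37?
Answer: 3712723613/398416 ≈ 9318.7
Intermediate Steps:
l(M) = -37*M**2
4039446/D(2019) - 4332253/l(-4) = 4039446/2019 - 4332253/((-37*(-4)**2)) = 4039446*(1/2019) - 4332253/((-37*16)) = 1346482/673 - 4332253/(-592) = 1346482/673 - 4332253*(-1/592) = 1346482/673 + 4332253/592 = 3712723613/398416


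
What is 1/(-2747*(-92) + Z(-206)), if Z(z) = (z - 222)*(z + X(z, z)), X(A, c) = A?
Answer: 1/429060 ≈ 2.3307e-6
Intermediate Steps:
Z(z) = 2*z*(-222 + z) (Z(z) = (z - 222)*(z + z) = (-222 + z)*(2*z) = 2*z*(-222 + z))
1/(-2747*(-92) + Z(-206)) = 1/(-2747*(-92) + 2*(-206)*(-222 - 206)) = 1/(252724 + 2*(-206)*(-428)) = 1/(252724 + 176336) = 1/429060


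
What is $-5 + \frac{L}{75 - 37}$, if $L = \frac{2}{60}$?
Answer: $- \frac{5699}{1140} \approx -4.9991$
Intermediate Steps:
$L = \frac{1}{30}$ ($L = 2 \cdot \frac{1}{60} = \frac{1}{30} \approx 0.033333$)
$-5 + \frac{L}{75 - 37} = -5 + \frac{1}{30 \left(75 - 37\right)} = -5 + \frac{1}{30 \cdot 38} = -5 + \frac{1}{30} \cdot \frac{1}{38} = -5 + \frac{1}{1140} = - \frac{5699}{1140}$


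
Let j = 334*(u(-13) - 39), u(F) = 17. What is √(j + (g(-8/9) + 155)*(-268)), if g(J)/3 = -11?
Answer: 2*I*√10011 ≈ 200.11*I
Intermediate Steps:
g(J) = -33 (g(J) = 3*(-11) = -33)
j = -7348 (j = 334*(17 - 39) = 334*(-22) = -7348)
√(j + (g(-8/9) + 155)*(-268)) = √(-7348 + (-33 + 155)*(-268)) = √(-7348 + 122*(-268)) = √(-7348 - 32696) = √(-40044) = 2*I*√10011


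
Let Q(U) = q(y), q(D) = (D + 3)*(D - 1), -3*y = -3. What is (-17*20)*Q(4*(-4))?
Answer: 0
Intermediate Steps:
y = 1 (y = -1/3*(-3) = 1)
q(D) = (-1 + D)*(3 + D) (q(D) = (3 + D)*(-1 + D) = (-1 + D)*(3 + D))
Q(U) = 0 (Q(U) = -3 + 1**2 + 2*1 = -3 + 1 + 2 = 0)
(-17*20)*Q(4*(-4)) = -17*20*0 = -340*0 = 0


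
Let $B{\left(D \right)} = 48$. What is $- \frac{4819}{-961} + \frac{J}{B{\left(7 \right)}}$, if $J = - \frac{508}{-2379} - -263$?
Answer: $\frac{1152055033}{109738512} \approx 10.498$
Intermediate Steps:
$J = \frac{626185}{2379}$ ($J = \left(-508\right) \left(- \frac{1}{2379}\right) + 263 = \frac{508}{2379} + 263 = \frac{626185}{2379} \approx 263.21$)
$- \frac{4819}{-961} + \frac{J}{B{\left(7 \right)}} = - \frac{4819}{-961} + \frac{626185}{2379 \cdot 48} = \left(-4819\right) \left(- \frac{1}{961}\right) + \frac{626185}{2379} \cdot \frac{1}{48} = \frac{4819}{961} + \frac{626185}{114192} = \frac{1152055033}{109738512}$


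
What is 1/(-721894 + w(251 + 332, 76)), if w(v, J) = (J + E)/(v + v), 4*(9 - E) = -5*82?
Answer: -2332/1683456433 ≈ -1.3852e-6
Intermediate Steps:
E = 223/2 (E = 9 - (-5)*82/4 = 9 - 1/4*(-410) = 9 + 205/2 = 223/2 ≈ 111.50)
w(v, J) = (223/2 + J)/(2*v) (w(v, J) = (J + 223/2)/(v + v) = (223/2 + J)/((2*v)) = (223/2 + J)*(1/(2*v)) = (223/2 + J)/(2*v))
1/(-721894 + w(251 + 332, 76)) = 1/(-721894 + (223 + 2*76)/(4*(251 + 332))) = 1/(-721894 + (1/4)*(223 + 152)/583) = 1/(-721894 + (1/4)*(1/583)*375) = 1/(-721894 + 375/2332) = 1/(-1683456433/2332) = -2332/1683456433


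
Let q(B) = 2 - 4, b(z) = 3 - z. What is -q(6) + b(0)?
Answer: 5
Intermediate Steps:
q(B) = -2
-q(6) + b(0) = -1*(-2) + (3 - 1*0) = 2 + (3 + 0) = 2 + 3 = 5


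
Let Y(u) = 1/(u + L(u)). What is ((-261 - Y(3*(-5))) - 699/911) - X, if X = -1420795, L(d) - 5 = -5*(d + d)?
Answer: 181174807589/127540 ≈ 1.4205e+6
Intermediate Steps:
L(d) = 5 - 10*d (L(d) = 5 - 5*(d + d) = 5 - 10*d)
Y(u) = 1/(5 - 9*u) (Y(u) = 1/(u + (5 - 10*u)) = 1/(5 - 9*u))
((-261 - Y(3*(-5))) - 699/911) - X = ((-261 - (-1)/(-5 + 9*(3*(-5)))) - 699/911) - 1*(-1420795) = ((-261 - (-1)/(-5 + 9*(-15))) - 699*1/911) + 1420795 = ((-261 - (-1)/(-5 - 135)) - 699/911) + 1420795 = ((-261 - (-1)/(-140)) - 699/911) + 1420795 = ((-261 - (-1)*(-1)/140) - 699/911) + 1420795 = ((-261 - 1*1/140) - 699/911) + 1420795 = ((-261 - 1/140) - 699/911) + 1420795 = (-36541/140 - 699/911) + 1420795 = -33386711/127540 + 1420795 = 181174807589/127540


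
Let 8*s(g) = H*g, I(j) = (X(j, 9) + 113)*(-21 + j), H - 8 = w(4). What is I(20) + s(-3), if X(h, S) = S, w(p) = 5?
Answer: -1015/8 ≈ -126.88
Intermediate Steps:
H = 13 (H = 8 + 5 = 13)
I(j) = -2562 + 122*j (I(j) = (9 + 113)*(-21 + j) = 122*(-21 + j) = -2562 + 122*j)
s(g) = 13*g/8 (s(g) = (13*g)/8 = 13*g/8)
I(20) + s(-3) = (-2562 + 122*20) + (13/8)*(-3) = (-2562 + 2440) - 39/8 = -122 - 39/8 = -1015/8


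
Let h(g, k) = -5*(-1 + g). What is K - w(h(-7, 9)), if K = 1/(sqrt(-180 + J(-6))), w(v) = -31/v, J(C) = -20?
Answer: 31/40 - I*sqrt(2)/20 ≈ 0.775 - 0.070711*I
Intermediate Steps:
h(g, k) = 5 - 5*g
K = -I*sqrt(2)/20 (K = 1/(sqrt(-180 - 20)) = 1/(sqrt(-200)) = 1/(10*I*sqrt(2)) = -I*sqrt(2)/20 ≈ -0.070711*I)
K - w(h(-7, 9)) = -I*sqrt(2)/20 - (-31)/(5 - 5*(-7)) = -I*sqrt(2)/20 - (-31)/(5 + 35) = -I*sqrt(2)/20 - (-31)/40 = -I*sqrt(2)/20 - 1*(-31/40) = -I*sqrt(2)/20 + 31/40 = 31/40 - I*sqrt(2)/20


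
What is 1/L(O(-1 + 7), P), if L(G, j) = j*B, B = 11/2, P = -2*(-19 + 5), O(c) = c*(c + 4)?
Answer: 1/154 ≈ 0.0064935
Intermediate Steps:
O(c) = c*(4 + c)
P = 28 (P = -2*(-14) = 28)
B = 11/2 (B = 11*(½) = 11/2 ≈ 5.5000)
L(G, j) = 11*j/2 (L(G, j) = j*(11/2) = 11*j/2)
1/L(O(-1 + 7), P) = 1/((11/2)*28) = 1/154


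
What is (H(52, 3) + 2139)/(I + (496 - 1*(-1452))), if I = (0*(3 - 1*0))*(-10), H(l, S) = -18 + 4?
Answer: 2125/1948 ≈ 1.0909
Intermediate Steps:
H(l, S) = -14
I = 0 (I = (0*(3 + 0))*(-10) = (0*3)*(-10) = 0*(-10) = 0)
(H(52, 3) + 2139)/(I + (496 - 1*(-1452))) = (-14 + 2139)/(0 + (496 - 1*(-1452))) = 2125/(0 + (496 + 1452)) = 2125/(0 + 1948) = 2125/1948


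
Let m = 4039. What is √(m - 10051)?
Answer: 6*I*√167 ≈ 77.537*I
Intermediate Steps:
√(m - 10051) = √(4039 - 10051) = √(-6012) = 6*I*√167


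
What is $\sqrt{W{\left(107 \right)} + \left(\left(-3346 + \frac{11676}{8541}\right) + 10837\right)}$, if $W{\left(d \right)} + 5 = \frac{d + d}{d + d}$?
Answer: $\frac{\sqrt{60696277707}}{2847} \approx 86.535$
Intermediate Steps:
$W{\left(d \right)} = -4$ ($W{\left(d \right)} = -5 + \frac{d + d}{d + d} = -5 + \frac{2 d}{2 d} = -5 + 2 d \frac{1}{2 d} = -5 + 1 = -4$)
$\sqrt{W{\left(107 \right)} + \left(\left(-3346 + \frac{11676}{8541}\right) + 10837\right)} = \sqrt{-4 + \left(\left(-3346 + \frac{11676}{8541}\right) + 10837\right)} = \sqrt{-4 + \left(\left(-3346 + 11676 \cdot \frac{1}{8541}\right) + 10837\right)} = \sqrt{-4 + \left(\left(-3346 + \frac{3892}{2847}\right) + 10837\right)} = \sqrt{-4 + \left(- \frac{9522170}{2847} + 10837\right)} = \sqrt{-4 + \frac{21330769}{2847}} = \sqrt{\frac{21319381}{2847}} = \frac{\sqrt{60696277707}}{2847}$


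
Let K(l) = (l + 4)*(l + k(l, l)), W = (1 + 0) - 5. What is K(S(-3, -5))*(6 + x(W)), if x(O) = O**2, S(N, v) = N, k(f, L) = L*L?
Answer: 132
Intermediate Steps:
W = -4 (W = 1 - 5 = -4)
k(f, L) = L**2
K(l) = (4 + l)*(l + l**2) (K(l) = (l + 4)*(l + l**2) = (4 + l)*(l + l**2))
K(S(-3, -5))*(6 + x(W)) = (-3*(4 + (-3)**2 + 5*(-3)))*(6 + (-4)**2) = (-3*(4 + 9 - 15))*(6 + 16) = -3*(-2)*22 = 6*22 = 132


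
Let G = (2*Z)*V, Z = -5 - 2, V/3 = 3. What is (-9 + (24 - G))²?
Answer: 19881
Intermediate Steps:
V = 9 (V = 3*3 = 9)
Z = -7
G = -126 (G = (2*(-7))*9 = -14*9 = -126)
(-9 + (24 - G))² = (-9 + (24 - 1*(-126)))² = (-9 + (24 + 126))² = (-9 + 150)² = 141² = 19881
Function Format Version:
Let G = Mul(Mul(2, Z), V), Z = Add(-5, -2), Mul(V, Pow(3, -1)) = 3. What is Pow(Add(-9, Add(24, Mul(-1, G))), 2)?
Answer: 19881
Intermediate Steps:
V = 9 (V = Mul(3, 3) = 9)
Z = -7
G = -126 (G = Mul(Mul(2, -7), 9) = Mul(-14, 9) = -126)
Pow(Add(-9, Add(24, Mul(-1, G))), 2) = Pow(Add(-9, Add(24, Mul(-1, -126))), 2) = Pow(Add(-9, Add(24, 126)), 2) = Pow(Add(-9, 150), 2) = Pow(141, 2) = 19881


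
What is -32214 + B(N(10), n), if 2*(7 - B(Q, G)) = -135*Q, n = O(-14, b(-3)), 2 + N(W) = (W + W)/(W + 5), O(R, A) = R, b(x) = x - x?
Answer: -32252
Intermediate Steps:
b(x) = 0
N(W) = -2 + 2*W/(5 + W) (N(W) = -2 + (W + W)/(W + 5) = -2 + (2*W)/(5 + W) = -2 + 2*W/(5 + W))
n = -14
B(Q, G) = 7 + 135*Q/2 (B(Q, G) = 7 - (-135)*Q/2 = 7 + 135*Q/2)
-32214 + B(N(10), n) = -32214 + (7 + 135*(-10/(5 + 10))/2) = -32214 + (7 + 135*(-10/15)/2) = -32214 + (7 + 135*(-10*1/15)/2) = -32214 + (7 + (135/2)*(-⅔)) = -32214 + (7 - 45) = -32214 - 38 = -32252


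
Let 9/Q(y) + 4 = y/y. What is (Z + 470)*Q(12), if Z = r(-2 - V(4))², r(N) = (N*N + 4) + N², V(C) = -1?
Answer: -1518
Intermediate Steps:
Q(y) = -3 (Q(y) = 9/(-4 + y/y) = 9/(-4 + 1) = 9/(-3) = 9*(-⅓) = -3)
r(N) = 4 + 2*N² (r(N) = (N² + 4) + N² = (4 + N²) + N² = 4 + 2*N²)
Z = 36 (Z = (4 + 2*(-2 - 1*(-1))²)² = (4 + 2*(-2 + 1)²)² = (4 + 2*(-1)²)² = (4 + 2*1)² = (4 + 2)² = 6² = 36)
(Z + 470)*Q(12) = (36 + 470)*(-3) = 506*(-3) = -1518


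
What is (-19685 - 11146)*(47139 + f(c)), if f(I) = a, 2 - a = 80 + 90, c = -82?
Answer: -1448162901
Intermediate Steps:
a = -168 (a = 2 - (80 + 90) = 2 - 1*170 = 2 - 170 = -168)
f(I) = -168
(-19685 - 11146)*(47139 + f(c)) = (-19685 - 11146)*(47139 - 168) = -30831*46971 = -1448162901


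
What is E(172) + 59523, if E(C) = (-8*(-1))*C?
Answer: 60899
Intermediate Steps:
E(C) = 8*C
E(172) + 59523 = 8*172 + 59523 = 1376 + 59523 = 60899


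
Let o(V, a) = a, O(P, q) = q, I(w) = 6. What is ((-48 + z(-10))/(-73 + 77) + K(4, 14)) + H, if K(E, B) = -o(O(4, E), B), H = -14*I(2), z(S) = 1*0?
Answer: -110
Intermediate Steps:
z(S) = 0
H = -84 (H = -14*6 = -84)
K(E, B) = -B
((-48 + z(-10))/(-73 + 77) + K(4, 14)) + H = ((-48 + 0)/(-73 + 77) - 1*14) - 84 = (-48/4 - 14) - 84 = (-48*¼ - 14) - 84 = (-12 - 14) - 84 = -26 - 84 = -110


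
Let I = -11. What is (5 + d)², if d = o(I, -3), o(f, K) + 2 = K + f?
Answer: 121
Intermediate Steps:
o(f, K) = -2 + K + f (o(f, K) = -2 + (K + f) = -2 + K + f)
d = -16 (d = -2 - 3 - 11 = -16)
(5 + d)² = (5 - 16)² = (-11)² = 121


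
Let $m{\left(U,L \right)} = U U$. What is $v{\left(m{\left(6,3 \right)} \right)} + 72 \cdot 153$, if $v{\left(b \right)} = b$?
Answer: $11052$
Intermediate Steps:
$m{\left(U,L \right)} = U^{2}$
$v{\left(m{\left(6,3 \right)} \right)} + 72 \cdot 153 = 6^{2} + 72 \cdot 153 = 36 + 11016 = 11052$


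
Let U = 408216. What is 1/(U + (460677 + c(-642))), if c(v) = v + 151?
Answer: 1/868402 ≈ 1.1515e-6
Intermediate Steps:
c(v) = 151 + v
1/(U + (460677 + c(-642))) = 1/(408216 + (460677 + (151 - 642))) = 1/(408216 + (460677 - 491)) = 1/(408216 + 460186) = 1/868402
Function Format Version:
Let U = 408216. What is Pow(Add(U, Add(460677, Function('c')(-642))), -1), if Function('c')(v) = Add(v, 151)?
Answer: Rational(1, 868402) ≈ 1.1515e-6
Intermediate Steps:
Function('c')(v) = Add(151, v)
Pow(Add(U, Add(460677, Function('c')(-642))), -1) = Pow(Add(408216, Add(460677, Add(151, -642))), -1) = Pow(Add(408216, Add(460677, -491)), -1) = Pow(Add(408216, 460186), -1) = Pow(868402, -1) = Rational(1, 868402)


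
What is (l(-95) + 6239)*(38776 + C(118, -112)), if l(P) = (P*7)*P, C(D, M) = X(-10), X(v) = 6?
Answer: 2692013748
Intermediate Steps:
C(D, M) = 6
l(P) = 7*P**2 (l(P) = (7*P)*P = 7*P**2)
(l(-95) + 6239)*(38776 + C(118, -112)) = (7*(-95)**2 + 6239)*(38776 + 6) = (7*9025 + 6239)*38782 = (63175 + 6239)*38782 = 69414*38782 = 2692013748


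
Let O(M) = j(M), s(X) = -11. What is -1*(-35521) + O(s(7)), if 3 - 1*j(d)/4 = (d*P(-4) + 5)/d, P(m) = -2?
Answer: 390971/11 ≈ 35543.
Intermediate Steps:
j(d) = 12 - 4*(5 - 2*d)/d (j(d) = 12 - 4*(d*(-2) + 5)/d = 12 - 4*(-2*d + 5)/d = 12 - 4*(5 - 2*d)/d)
O(M) = 20 - 20/M
-1*(-35521) + O(s(7)) = -1*(-35521) + (20 - 20/(-11)) = 35521 + (20 - 20*(-1/11)) = 35521 + (20 + 20/11) = 35521 + 240/11 = 390971/11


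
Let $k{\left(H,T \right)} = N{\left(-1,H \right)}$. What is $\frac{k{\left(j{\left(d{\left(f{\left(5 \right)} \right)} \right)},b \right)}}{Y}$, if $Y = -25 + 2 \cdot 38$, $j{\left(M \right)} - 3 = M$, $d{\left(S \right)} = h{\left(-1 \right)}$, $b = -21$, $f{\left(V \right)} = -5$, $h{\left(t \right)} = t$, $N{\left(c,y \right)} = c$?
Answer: $- \frac{1}{51} \approx -0.019608$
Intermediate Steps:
$d{\left(S \right)} = -1$
$j{\left(M \right)} = 3 + M$
$k{\left(H,T \right)} = -1$
$Y = 51$ ($Y = -25 + 76 = 51$)
$\frac{k{\left(j{\left(d{\left(f{\left(5 \right)} \right)} \right)},b \right)}}{Y} = - \frac{1}{51}$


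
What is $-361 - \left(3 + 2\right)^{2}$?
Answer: $-386$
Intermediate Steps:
$-361 - \left(3 + 2\right)^{2} = -361 - 5^{2} = -361 - 25 = -386$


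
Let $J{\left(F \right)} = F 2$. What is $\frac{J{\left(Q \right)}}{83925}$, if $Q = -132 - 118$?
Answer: $- \frac{20}{3357} \approx -0.0059577$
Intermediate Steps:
$Q = -250$ ($Q = -132 - 118 = -250$)
$J{\left(F \right)} = 2 F$
$\frac{J{\left(Q \right)}}{83925} = \frac{2 \left(-250\right)}{83925} = \left(-500\right) \frac{1}{83925} = - \frac{20}{3357}$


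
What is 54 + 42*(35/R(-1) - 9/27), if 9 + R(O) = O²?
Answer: -575/4 ≈ -143.75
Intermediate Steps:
R(O) = -9 + O²
54 + 42*(35/R(-1) - 9/27) = 54 + 42*(35/(-9 + (-1)²) - 9/27) = 54 + 42*(35/(-9 + 1) - 9*1/27) = 54 + 42*(35/(-8) - ⅓) = 54 + 42*(35*(-⅛) - ⅓) = 54 + 42*(-35/8 - ⅓) = 54 + 42*(-113/24) = 54 - 791/4 = -575/4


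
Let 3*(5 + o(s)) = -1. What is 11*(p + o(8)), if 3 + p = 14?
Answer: 187/3 ≈ 62.333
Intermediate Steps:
p = 11 (p = -3 + 14 = 11)
o(s) = -16/3 (o(s) = -5 + (⅓)*(-1) = -5 - ⅓ = -16/3)
11*(p + o(8)) = 11*(11 - 16/3) = 11*(17/3) = 187/3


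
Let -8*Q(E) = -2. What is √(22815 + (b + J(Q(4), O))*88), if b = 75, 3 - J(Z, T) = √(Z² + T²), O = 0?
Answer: √29657 ≈ 172.21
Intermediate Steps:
Q(E) = ¼ (Q(E) = -⅛*(-2) = ¼)
J(Z, T) = 3 - √(T² + Z²) (J(Z, T) = 3 - √(Z² + T²) = 3 - √(T² + Z²))
√(22815 + (b + J(Q(4), O))*88) = √(22815 + (75 + (3 - √(0² + (¼)²)))*88) = √(22815 + (75 + (3 - √(0 + 1/16)))*88) = √(22815 + (75 + (3 - √(1/16)))*88) = √(22815 + (75 + (3 - 1*¼))*88) = √(22815 + (75 + (3 - ¼))*88) = √(22815 + (75 + 11/4)*88) = √(22815 + (311/4)*88) = √(22815 + 6842) = √29657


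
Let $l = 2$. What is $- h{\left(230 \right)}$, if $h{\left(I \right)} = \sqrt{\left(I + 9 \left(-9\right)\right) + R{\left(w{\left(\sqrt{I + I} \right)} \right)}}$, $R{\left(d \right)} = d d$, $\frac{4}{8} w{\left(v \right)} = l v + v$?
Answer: $- 7 \sqrt{341} \approx -129.26$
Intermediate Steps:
$w{\left(v \right)} = 6 v$ ($w{\left(v \right)} = 2 \left(2 v + v\right) = 2 \cdot 3 v = 6 v$)
$R{\left(d \right)} = d^{2}$
$h{\left(I \right)} = \sqrt{-81 + 73 I}$ ($h{\left(I \right)} = \sqrt{\left(I + 9 \left(-9\right)\right) + \left(6 \sqrt{I + I}\right)^{2}} = \sqrt{\left(I - 81\right) + \left(6 \sqrt{2 I}\right)^{2}} = \sqrt{\left(-81 + I\right) + \left(6 \sqrt{2} \sqrt{I}\right)^{2}} = \sqrt{\left(-81 + I\right) + 72 I} = \sqrt{-81 + 73 I}$)
$- h{\left(230 \right)} = - \sqrt{-81 + 73 \cdot 230} = - \sqrt{-81 + 16790} = - \sqrt{16709} = - 7 \sqrt{341}$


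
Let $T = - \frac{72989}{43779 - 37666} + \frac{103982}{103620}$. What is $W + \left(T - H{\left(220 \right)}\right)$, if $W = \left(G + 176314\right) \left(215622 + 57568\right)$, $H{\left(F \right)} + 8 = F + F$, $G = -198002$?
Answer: $- \frac{1876516222555197667}{316714530} \approx -5.9249 \cdot 10^{9}$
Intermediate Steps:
$H{\left(F \right)} = -8 + 2 F$ ($H{\left(F \right)} = -8 + \left(F + F\right) = -8 + 2 F$)
$W = -5924944720$ ($W = \left(-198002 + 176314\right) \left(215622 + 57568\right) = \left(-21688\right) 273190 = -5924944720$)
$T = - \frac{3463739107}{316714530}$ ($T = - \frac{72989}{6113} + 103982 \cdot \frac{1}{103620} = \left(-72989\right) \frac{1}{6113} + \frac{51991}{51810} = - \frac{72989}{6113} + \frac{51991}{51810} = - \frac{3463739107}{316714530} \approx -10.936$)
$W + \left(T - H{\left(220 \right)}\right) = -5924944720 - \left(\frac{930022867}{316714530} + 440\right) = -5924944720 - \frac{140284416067}{316714530} = - \frac{1876516222555197667}{316714530}$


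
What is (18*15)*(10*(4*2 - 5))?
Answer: 8100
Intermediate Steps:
(18*15)*(10*(4*2 - 5)) = 270*(10*(8 - 5)) = 270*(10*3) = 270*30 = 8100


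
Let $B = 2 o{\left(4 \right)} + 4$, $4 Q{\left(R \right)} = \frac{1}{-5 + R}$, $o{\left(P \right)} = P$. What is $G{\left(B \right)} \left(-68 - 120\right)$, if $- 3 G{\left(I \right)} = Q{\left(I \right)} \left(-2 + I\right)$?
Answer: $\frac{470}{21} \approx 22.381$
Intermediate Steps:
$Q{\left(R \right)} = \frac{1}{4 \left(-5 + R\right)}$
$B = 12$ ($B = 2 \cdot 4 + 4 = 8 + 4 = 12$)
$G{\left(I \right)} = - \frac{-2 + I}{12 \left(-5 + I\right)}$ ($G{\left(I \right)} = - \frac{\frac{1}{4 \left(-5 + I\right)} \left(-2 + I\right)}{3} = - \frac{\frac{1}{4} \frac{1}{-5 + I} \left(-2 + I\right)}{3} = - \frac{-2 + I}{12 \left(-5 + I\right)}$)
$G{\left(B \right)} \left(-68 - 120\right) = \frac{2 - 12}{12 \left(-5 + 12\right)} \left(-68 - 120\right) = \frac{2 - 12}{12 \cdot 7} \left(-188\right) = \frac{1}{12} \cdot \frac{1}{7} \left(-10\right) \left(-188\right) = \left(- \frac{5}{42}\right) \left(-188\right) = \frac{470}{21}$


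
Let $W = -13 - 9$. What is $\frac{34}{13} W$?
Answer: $- \frac{748}{13} \approx -57.538$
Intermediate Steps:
$W = -22$ ($W = -13 - 9 = -22$)
$\frac{34}{13} W = \frac{34}{13} \left(-22\right) = - \frac{748}{13}$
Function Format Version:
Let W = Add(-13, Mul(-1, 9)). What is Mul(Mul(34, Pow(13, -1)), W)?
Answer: Rational(-748, 13) ≈ -57.538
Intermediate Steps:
W = -22 (W = Add(-13, -9) = -22)
Mul(Mul(34, Pow(13, -1)), W) = Mul(Mul(34, Pow(13, -1)), -22) = Mul(Mul(34, Rational(1, 13)), -22) = Mul(Rational(34, 13), -22) = Rational(-748, 13)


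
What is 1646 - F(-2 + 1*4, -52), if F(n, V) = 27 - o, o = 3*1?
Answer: 1622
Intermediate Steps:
o = 3
F(n, V) = 24 (F(n, V) = 27 - 1*3 = 27 - 3 = 24)
1646 - F(-2 + 1*4, -52) = 1646 - 1*24 = 1646 - 24 = 1622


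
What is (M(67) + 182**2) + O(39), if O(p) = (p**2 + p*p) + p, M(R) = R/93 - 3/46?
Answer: 154887793/4278 ≈ 36206.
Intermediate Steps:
M(R) = -3/46 + R/93 (M(R) = R*(1/93) - 3*1/46 = R/93 - 3/46 = -3/46 + R/93)
O(p) = p + 2*p**2 (O(p) = (p**2 + p**2) + p = 2*p**2 + p = p + 2*p**2)
(M(67) + 182**2) + O(39) = ((-3/46 + (1/93)*67) + 182**2) + 39*(1 + 2*39) = ((-3/46 + 67/93) + 33124) + 39*(1 + 78) = (2803/4278 + 33124) + 39*79 = 141707275/4278 + 3081 = 154887793/4278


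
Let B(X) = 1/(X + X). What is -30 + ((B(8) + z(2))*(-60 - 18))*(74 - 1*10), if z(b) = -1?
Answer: 4650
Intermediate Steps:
B(X) = 1/(2*X)
-30 + ((B(8) + z(2))*(-60 - 18))*(74 - 1*10) = -30 + (((½)/8 - 1)*(-60 - 18))*(74 - 1*10) = -30 + (((½)*(⅛) - 1)*(-78))*(74 - 10) = -30 + ((1/16 - 1)*(-78))*64 = -30 - 15/16*(-78)*64 = -30 + (585/8)*64 = -30 + 4680 = 4650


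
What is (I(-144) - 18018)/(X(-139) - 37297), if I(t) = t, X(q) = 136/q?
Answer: 2524518/5184419 ≈ 0.48694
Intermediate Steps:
(I(-144) - 18018)/(X(-139) - 37297) = (-144 - 18018)/(136/(-139) - 37297) = -18162/(136*(-1/139) - 37297) = -18162/(-136/139 - 37297) = -18162/(-5184419/139) = -18162*(-139/5184419) = 2524518/5184419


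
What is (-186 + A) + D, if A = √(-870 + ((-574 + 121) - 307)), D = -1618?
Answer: -1804 + I*√1630 ≈ -1804.0 + 40.373*I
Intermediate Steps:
A = I*√1630 (A = √(-870 + (-453 - 307)) = √(-870 - 760) = √(-1630) = I*√1630 ≈ 40.373*I)
(-186 + A) + D = (-186 + I*√1630) - 1618 = -1804 + I*√1630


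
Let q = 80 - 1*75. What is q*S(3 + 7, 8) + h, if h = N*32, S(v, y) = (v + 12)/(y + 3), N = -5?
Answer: -150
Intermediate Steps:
S(v, y) = (12 + v)/(3 + y)
q = 5 (q = 80 - 75 = 5)
h = -160 (h = -5*32 = -160)
q*S(3 + 7, 8) + h = 5*((12 + (3 + 7))/(3 + 8)) - 160 = 5*((12 + 10)/11) - 160 = 5*((1/11)*22) - 160 = 5*2 - 160 = 10 - 160 = -150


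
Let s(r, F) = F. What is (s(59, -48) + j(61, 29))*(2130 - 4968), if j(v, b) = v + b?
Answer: -119196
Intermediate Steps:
j(v, b) = b + v
(s(59, -48) + j(61, 29))*(2130 - 4968) = (-48 + (29 + 61))*(2130 - 4968) = (-48 + 90)*(-2838) = 42*(-2838) = -119196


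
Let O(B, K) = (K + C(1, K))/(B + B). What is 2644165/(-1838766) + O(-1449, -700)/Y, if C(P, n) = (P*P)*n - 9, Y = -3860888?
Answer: -4930862867448709/3428947209172464 ≈ -1.4380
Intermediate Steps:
C(P, n) = -9 + n*P² (C(P, n) = P²*n - 9 = n*P² - 9 = -9 + n*P²)
O(B, K) = (-9 + 2*K)/(2*B) (O(B, K) = (K + (-9 + K*1²))/(B + B) = (K + (-9 + K*1))/((2*B)) = (K + (-9 + K))*(1/(2*B)) = (-9 + 2*K)*(1/(2*B)) = (-9 + 2*K)/(2*B))
2644165/(-1838766) + O(-1449, -700)/Y = 2644165/(-1838766) + ((-9/2 - 700)/(-1449))/(-3860888) = 2644165*(-1/1838766) - 1/1449*(-1409/2)*(-1/3860888) = -2644165/1838766 + (1409/2898)*(-1/3860888) = -2644165/1838766 - 1409/11188853424 = -4930862867448709/3428947209172464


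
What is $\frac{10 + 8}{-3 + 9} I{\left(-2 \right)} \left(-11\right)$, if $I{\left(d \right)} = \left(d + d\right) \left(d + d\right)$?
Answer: $-528$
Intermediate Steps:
$I{\left(d \right)} = 4 d^{2}$ ($I{\left(d \right)} = 2 d 2 d = 4 d^{2}$)
$\frac{10 + 8}{-3 + 9} I{\left(-2 \right)} \left(-11\right) = \frac{10 + 8}{-3 + 9} \cdot 4 \left(-2\right)^{2} \left(-11\right) = \frac{18}{6} \cdot 4 \cdot 4 \left(-11\right) = 18 \cdot \frac{1}{6} \cdot 16 \left(-11\right) = 3 \cdot 16 \left(-11\right) = 48 \left(-11\right) = -528$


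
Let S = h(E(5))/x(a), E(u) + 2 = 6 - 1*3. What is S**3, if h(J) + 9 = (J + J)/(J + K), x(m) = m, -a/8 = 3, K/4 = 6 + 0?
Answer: 11089567/216000000 ≈ 0.051341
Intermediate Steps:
K = 24 (K = 4*(6 + 0) = 4*6 = 24)
a = -24 (a = -8*3 = -24)
E(u) = 1 (E(u) = -2 + (6 - 1*3) = -2 + (6 - 3) = -2 + 3 = 1)
h(J) = -9 + 2*J/(24 + J) (h(J) = -9 + (J + J)/(J + 24) = -9 + (2*J)/(24 + J) = -9 + 2*J/(24 + J))
S = 223/600 (S = ((-216 - 7*1)/(24 + 1))/(-24) = ((-216 - 7)/25)*(-1/24) = ((1/25)*(-223))*(-1/24) = -223/25*(-1/24) = 223/600 ≈ 0.37167)
S**3 = (223/600)**3 = 11089567/216000000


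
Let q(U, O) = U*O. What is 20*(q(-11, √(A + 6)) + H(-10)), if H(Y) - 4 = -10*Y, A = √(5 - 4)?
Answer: 2080 - 220*√7 ≈ 1497.9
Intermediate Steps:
A = 1 (A = √1 = 1)
H(Y) = 4 - 10*Y
q(U, O) = O*U
20*(q(-11, √(A + 6)) + H(-10)) = 20*(√(1 + 6)*(-11) + (4 - 10*(-10))) = 20*(√7*(-11) + (4 + 100)) = 20*(-11*√7 + 104) = 20*(104 - 11*√7) = 2080 - 220*√7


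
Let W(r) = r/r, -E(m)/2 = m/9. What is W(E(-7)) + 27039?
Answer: 27040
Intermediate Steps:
E(m) = -2*m/9
W(r) = 1
W(E(-7)) + 27039 = 1 + 27039 = 27040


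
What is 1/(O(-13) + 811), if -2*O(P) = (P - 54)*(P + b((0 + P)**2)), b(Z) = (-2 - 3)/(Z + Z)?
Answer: 676/253503 ≈ 0.0026666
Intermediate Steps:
b(Z) = -5/(2*Z) (b(Z) = -5*1/(2*Z) = -5/(2*Z))
O(P) = -(-54 + P)*(P - 5/(2*P**2))/2 (O(P) = -(P - 54)*(P - 5/(2*(0 + P)**2))/2 = -(-54 + P)*(P - 5/(2*P**2))/2)
1/(O(-13) + 811) = 1/((1/4)*(-270 + 5*(-13) + 2*(-13)**3*(54 - 1*(-13)))/(-13)**2 + 811) = 1/((1/4)*(1/169)*(-270 - 65 + 2*(-2197)*(54 + 13)) + 811) = 1/((1/4)*(1/169)*(-270 - 65 + 2*(-2197)*67) + 811) = 1/((1/4)*(1/169)*(-270 - 65 - 294398) + 811) = 1/((1/4)*(1/169)*(-294733) + 811) = 1/(-294733/676 + 811) = 1/(253503/676) = 676/253503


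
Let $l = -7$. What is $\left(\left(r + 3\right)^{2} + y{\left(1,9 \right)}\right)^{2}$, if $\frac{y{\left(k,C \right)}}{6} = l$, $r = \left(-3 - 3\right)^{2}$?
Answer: $2187441$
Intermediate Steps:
$r = 36$ ($r = \left(-6\right)^{2} = 36$)
$y{\left(k,C \right)} = -42$ ($y{\left(k,C \right)} = 6 \left(-7\right) = -42$)
$\left(\left(r + 3\right)^{2} + y{\left(1,9 \right)}\right)^{2} = \left(\left(36 + 3\right)^{2} - 42\right)^{2} = \left(39^{2} - 42\right)^{2} = \left(1521 - 42\right)^{2} = 1479^{2} = 2187441$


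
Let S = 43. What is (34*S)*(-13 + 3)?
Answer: -14620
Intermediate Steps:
(34*S)*(-13 + 3) = (34*43)*(-13 + 3) = 1462*(-10) = -14620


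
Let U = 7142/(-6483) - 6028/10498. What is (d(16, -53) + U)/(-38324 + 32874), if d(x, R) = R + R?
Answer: 1832065211/92729752575 ≈ 0.019757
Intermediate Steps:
d(x, R) = 2*R
U = -57028120/34029267 (U = 7142*(-1/6483) - 6028*1/10498 = -7142/6483 - 3014/5249 = -57028120/34029267 ≈ -1.6759)
(d(16, -53) + U)/(-38324 + 32874) = (2*(-53) - 57028120/34029267)/(-38324 + 32874) = (-106 - 57028120/34029267)/(-5450) = -3664130422/34029267*(-1/5450) = 1832065211/92729752575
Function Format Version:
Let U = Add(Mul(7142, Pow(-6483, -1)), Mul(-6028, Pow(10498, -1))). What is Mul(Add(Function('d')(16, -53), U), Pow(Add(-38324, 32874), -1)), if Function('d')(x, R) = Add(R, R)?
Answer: Rational(1832065211, 92729752575) ≈ 0.019757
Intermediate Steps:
Function('d')(x, R) = Mul(2, R)
U = Rational(-57028120, 34029267) (U = Add(Mul(7142, Rational(-1, 6483)), Mul(-6028, Rational(1, 10498))) = Add(Rational(-7142, 6483), Rational(-3014, 5249)) = Rational(-57028120, 34029267) ≈ -1.6759)
Mul(Add(Function('d')(16, -53), U), Pow(Add(-38324, 32874), -1)) = Mul(Add(Mul(2, -53), Rational(-57028120, 34029267)), Pow(Add(-38324, 32874), -1)) = Mul(Add(-106, Rational(-57028120, 34029267)), Pow(-5450, -1)) = Mul(Rational(-3664130422, 34029267), Rational(-1, 5450)) = Rational(1832065211, 92729752575)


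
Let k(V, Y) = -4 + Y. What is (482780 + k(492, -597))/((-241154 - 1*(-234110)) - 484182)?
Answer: -482179/491226 ≈ -0.98158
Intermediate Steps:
(482780 + k(492, -597))/((-241154 - 1*(-234110)) - 484182) = (482780 + (-4 - 597))/((-241154 - 1*(-234110)) - 484182) = (482780 - 601)/((-241154 + 234110) - 484182) = 482179/(-7044 - 484182) = 482179/(-491226) = 482179*(-1/491226) = -482179/491226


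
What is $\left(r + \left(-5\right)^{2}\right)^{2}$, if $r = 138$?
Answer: $26569$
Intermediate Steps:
$\left(r + \left(-5\right)^{2}\right)^{2} = \left(138 + \left(-5\right)^{2}\right)^{2} = \left(138 + 25\right)^{2} = 163^{2} = 26569$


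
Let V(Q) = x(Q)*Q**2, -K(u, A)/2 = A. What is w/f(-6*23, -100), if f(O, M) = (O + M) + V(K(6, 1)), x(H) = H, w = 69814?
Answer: -34907/123 ≈ -283.80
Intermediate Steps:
K(u, A) = -2*A
V(Q) = Q**3 (V(Q) = Q*Q**2 = Q**3)
f(O, M) = -8 + M + O (f(O, M) = (O + M) + (-2*1)**3 = (M + O) + (-2)**3 = (M + O) - 8 = -8 + M + O)
w/f(-6*23, -100) = 69814/(-8 - 100 - 6*23) = 69814/(-8 - 100 - 138) = 69814/(-246) = 69814*(-1/246) = -34907/123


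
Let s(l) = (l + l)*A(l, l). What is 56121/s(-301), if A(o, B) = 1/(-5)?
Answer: 280605/602 ≈ 466.12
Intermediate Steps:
A(o, B) = -⅕
s(l) = -2*l/5 (s(l) = (l + l)*(-⅕) = (2*l)*(-⅕) = -2*l/5)
56121/s(-301) = 56121/((-⅖*(-301))) = 56121/(602/5) = 56121*(5/602) = 280605/602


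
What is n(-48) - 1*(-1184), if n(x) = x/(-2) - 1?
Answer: 1207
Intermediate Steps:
n(x) = -1 - x/2 (n(x) = -x/2 - 1 = -1 - x/2)
n(-48) - 1*(-1184) = (-1 - ½*(-48)) - 1*(-1184) = (-1 + 24) + 1184 = 23 + 1184 = 1207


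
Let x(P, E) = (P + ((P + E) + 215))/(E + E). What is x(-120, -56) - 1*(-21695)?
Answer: 2429921/112 ≈ 21696.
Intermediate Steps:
x(P, E) = (215 + E + 2*P)/(2*E) (x(P, E) = (P + ((E + P) + 215))/((2*E)) = (P + (215 + E + P))*(1/(2*E)) = (215 + E + 2*P)*(1/(2*E)) = (215 + E + 2*P)/(2*E))
x(-120, -56) - 1*(-21695) = (½)*(215 - 56 + 2*(-120))/(-56) - 1*(-21695) = (½)*(-1/56)*(215 - 56 - 240) + 21695 = (½)*(-1/56)*(-81) + 21695 = 81/112 + 21695 = 2429921/112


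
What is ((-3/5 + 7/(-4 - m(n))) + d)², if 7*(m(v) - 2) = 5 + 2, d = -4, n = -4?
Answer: 784/25 ≈ 31.360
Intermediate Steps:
m(v) = 3 (m(v) = 2 + (5 + 2)/7 = 2 + (⅐)*7 = 2 + 1 = 3)
((-3/5 + 7/(-4 - m(n))) + d)² = ((-3/5 + 7/(-4 - 1*3)) - 4)² = ((-3*⅕ + 7/(-4 - 3)) - 4)² = ((-⅗ + 7/(-7)) - 4)² = ((-⅗ + 7*(-⅐)) - 4)² = ((-⅗ - 1) - 4)² = (-8/5 - 4)² = (-28/5)² = 784/25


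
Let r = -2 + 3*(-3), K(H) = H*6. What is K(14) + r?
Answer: 73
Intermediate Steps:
K(H) = 6*H
r = -11 (r = -2 - 9 = -11)
K(14) + r = 6*14 - 11 = 84 - 11 = 73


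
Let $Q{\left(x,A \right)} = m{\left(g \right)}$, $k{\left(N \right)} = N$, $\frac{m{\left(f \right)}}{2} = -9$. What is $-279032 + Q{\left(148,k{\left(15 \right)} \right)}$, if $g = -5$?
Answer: $-279050$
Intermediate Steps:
$m{\left(f \right)} = -18$ ($m{\left(f \right)} = 2 \left(-9\right) = -18$)
$Q{\left(x,A \right)} = -18$
$-279032 + Q{\left(148,k{\left(15 \right)} \right)} = -279032 - 18 = -279050$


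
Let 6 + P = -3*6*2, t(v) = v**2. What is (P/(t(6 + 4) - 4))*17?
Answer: -119/16 ≈ -7.4375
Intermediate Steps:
P = -42 (P = -6 - 3*6*2 = -6 - 18*2 = -6 - 36 = -42)
(P/(t(6 + 4) - 4))*17 = -42/((6 + 4)**2 - 4)*17 = -42/(10**2 - 4)*17 = -42/(100 - 4)*17 = -42/96*17 = -42*1/96*17 = -7/16*17 = -119/16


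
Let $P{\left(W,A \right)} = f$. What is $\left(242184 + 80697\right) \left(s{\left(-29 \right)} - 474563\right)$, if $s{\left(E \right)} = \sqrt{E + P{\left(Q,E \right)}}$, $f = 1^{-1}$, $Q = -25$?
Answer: $-153227376003 + 645762 i \sqrt{7} \approx -1.5323 \cdot 10^{11} + 1.7085 \cdot 10^{6} i$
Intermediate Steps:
$f = 1$
$P{\left(W,A \right)} = 1$
$s{\left(E \right)} = \sqrt{1 + E}$ ($s{\left(E \right)} = \sqrt{E + 1} = \sqrt{1 + E}$)
$\left(242184 + 80697\right) \left(s{\left(-29 \right)} - 474563\right) = \left(242184 + 80697\right) \left(\sqrt{1 - 29} - 474563\right) = 322881 \left(\sqrt{-28} - 474563\right) = 322881 \left(2 i \sqrt{7} - 474563\right) = 322881 \left(-474563 + 2 i \sqrt{7}\right) = -153227376003 + 645762 i \sqrt{7}$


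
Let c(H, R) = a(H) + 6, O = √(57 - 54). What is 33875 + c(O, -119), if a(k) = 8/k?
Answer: 33881 + 8*√3/3 ≈ 33886.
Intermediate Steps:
O = √3 ≈ 1.7320
c(H, R) = 6 + 8/H (c(H, R) = 8/H + 6 = 6 + 8/H)
33875 + c(O, -119) = 33875 + (6 + 8/(√3)) = 33875 + (6 + 8*(√3/3)) = 33875 + (6 + 8*√3/3) = 33881 + 8*√3/3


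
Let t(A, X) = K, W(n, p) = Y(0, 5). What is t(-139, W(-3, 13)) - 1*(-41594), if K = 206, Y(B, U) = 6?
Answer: 41800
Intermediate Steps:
W(n, p) = 6
t(A, X) = 206
t(-139, W(-3, 13)) - 1*(-41594) = 206 - 1*(-41594) = 206 + 41594 = 41800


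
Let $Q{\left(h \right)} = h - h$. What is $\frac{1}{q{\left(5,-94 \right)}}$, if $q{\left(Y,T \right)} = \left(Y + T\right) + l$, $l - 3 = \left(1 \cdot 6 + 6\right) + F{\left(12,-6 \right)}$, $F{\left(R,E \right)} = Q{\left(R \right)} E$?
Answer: $- \frac{1}{74} \approx -0.013514$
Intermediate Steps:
$Q{\left(h \right)} = 0$
$F{\left(R,E \right)} = 0$ ($F{\left(R,E \right)} = 0 E = 0$)
$l = 15$ ($l = 3 + \left(\left(1 \cdot 6 + 6\right) + 0\right) = 3 + \left(\left(6 + 6\right) + 0\right) = 3 + \left(12 + 0\right) = 3 + 12 = 15$)
$q{\left(Y,T \right)} = 15 + T + Y$ ($q{\left(Y,T \right)} = \left(Y + T\right) + 15 = \left(T + Y\right) + 15 = 15 + T + Y$)
$\frac{1}{q{\left(5,-94 \right)}} = \frac{1}{15 - 94 + 5} = \frac{1}{-74} = - \frac{1}{74}$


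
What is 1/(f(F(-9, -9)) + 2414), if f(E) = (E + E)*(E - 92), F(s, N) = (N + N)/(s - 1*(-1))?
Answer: 8/16081 ≈ 0.00049748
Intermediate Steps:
F(s, N) = 2*N/(1 + s) (F(s, N) = (2*N)/(s + 1) = (2*N)/(1 + s) = 2*N/(1 + s))
f(E) = 2*E*(-92 + E) (f(E) = (2*E)*(-92 + E) = 2*E*(-92 + E))
1/(f(F(-9, -9)) + 2414) = 1/(2*(2*(-9)/(1 - 9))*(-92 + 2*(-9)/(1 - 9)) + 2414) = 1/(2*(2*(-9)/(-8))*(-92 + 2*(-9)/(-8)) + 2414) = 1/(2*(2*(-9)*(-⅛))*(-92 + 2*(-9)*(-⅛)) + 2414) = 1/(2*(9/4)*(-92 + 9/4) + 2414) = 1/(2*(9/4)*(-359/4) + 2414) = 1/(-3231/8 + 2414) = 1/(16081/8) = 8/16081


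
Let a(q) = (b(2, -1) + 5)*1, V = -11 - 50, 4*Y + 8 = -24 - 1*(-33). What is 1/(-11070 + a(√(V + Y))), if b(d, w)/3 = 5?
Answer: -1/11050 ≈ -9.0498e-5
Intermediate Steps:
b(d, w) = 15 (b(d, w) = 3*5 = 15)
Y = ¼ (Y = -2 + (-24 - 1*(-33))/4 = -2 + (-24 + 33)/4 = -2 + (¼)*9 = -2 + 9/4 = ¼ ≈ 0.25000)
V = -61
a(q) = 20 (a(q) = (15 + 5)*1 = 20*1 = 20)
1/(-11070 + a(√(V + Y))) = 1/(-11070 + 20) = 1/(-11050) = -1/11050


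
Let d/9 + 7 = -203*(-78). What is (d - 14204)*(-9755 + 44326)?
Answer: 4433350469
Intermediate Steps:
d = 142443 (d = -63 + 9*(-203*(-78)) = -63 + 9*(-1*(-15834)) = -63 + 9*15834 = -63 + 142506 = 142443)
(d - 14204)*(-9755 + 44326) = (142443 - 14204)*(-9755 + 44326) = 128239*34571 = 4433350469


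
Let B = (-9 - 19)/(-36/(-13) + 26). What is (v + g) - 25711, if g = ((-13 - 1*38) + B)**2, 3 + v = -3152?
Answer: -914956193/34969 ≈ -26165.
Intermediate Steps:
B = -182/187 (B = -28/(-36*(-1/13) + 26) = -28/(36/13 + 26) = -28/374/13 = -28*13/374 = -182/187 ≈ -0.97326)
v = -3155 (v = -3 - 3152 = -3155)
g = 94458961/34969 (g = ((-13 - 1*38) - 182/187)**2 = ((-13 - 38) - 182/187)**2 = (-51 - 182/187)**2 = (-9719/187)**2 = 94458961/34969 ≈ 2701.2)
(v + g) - 25711 = (-3155 + 94458961/34969) - 25711 = -15868234/34969 - 25711 = -914956193/34969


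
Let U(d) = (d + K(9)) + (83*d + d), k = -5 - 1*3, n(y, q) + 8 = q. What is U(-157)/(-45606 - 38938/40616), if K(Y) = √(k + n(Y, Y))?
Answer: 271010260/926186117 - 20308*I*√7/926186117 ≈ 0.29261 - 5.8012e-5*I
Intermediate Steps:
n(y, q) = -8 + q
k = -8 (k = -5 - 3 = -8)
K(Y) = √(-16 + Y) (K(Y) = √(-8 + (-8 + Y)) = √(-16 + Y))
U(d) = 85*d + I*√7 (U(d) = (d + √(-16 + 9)) + (83*d + d) = (d + √(-7)) + 84*d = (d + I*√7) + 84*d = 85*d + I*√7)
U(-157)/(-45606 - 38938/40616) = (85*(-157) + I*√7)/(-45606 - 38938/40616) = (-13345 + I*√7)/(-45606 - 38938/40616) = (-13345 + I*√7)/(-45606 - 1*19469/20308) = (-13345 + I*√7)/(-45606 - 19469/20308) = (-13345 + I*√7)/(-926186117/20308) = (-13345 + I*√7)*(-20308/926186117) = 271010260/926186117 - 20308*I*√7/926186117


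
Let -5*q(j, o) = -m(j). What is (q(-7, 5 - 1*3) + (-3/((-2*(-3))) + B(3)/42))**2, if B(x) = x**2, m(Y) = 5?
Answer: 25/49 ≈ 0.51020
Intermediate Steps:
q(j, o) = 1 (q(j, o) = -(-1)*5/5 = -1/5*(-5) = 1)
(q(-7, 5 - 1*3) + (-3/((-2*(-3))) + B(3)/42))**2 = (1 + (-3/((-2*(-3))) + 3**2/42))**2 = (1 + (-3/6 + 9*(1/42)))**2 = (1 + (-3*1/6 + 3/14))**2 = (1 + (-1/2 + 3/14))**2 = (1 - 2/7)**2 = (5/7)**2 = 25/49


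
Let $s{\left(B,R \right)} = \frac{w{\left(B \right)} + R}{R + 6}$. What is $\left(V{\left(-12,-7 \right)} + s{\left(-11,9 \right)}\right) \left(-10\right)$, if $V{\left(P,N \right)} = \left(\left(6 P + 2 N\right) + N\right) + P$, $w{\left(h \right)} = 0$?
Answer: $1044$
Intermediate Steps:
$s{\left(B,R \right)} = \frac{R}{6 + R}$ ($s{\left(B,R \right)} = \frac{0 + R}{R + 6} = \frac{R}{6 + R}$)
$V{\left(P,N \right)} = 3 N + 7 P$ ($V{\left(P,N \right)} = \left(\left(2 N + 6 P\right) + N\right) + P = \left(3 N + 6 P\right) + P = 3 N + 7 P$)
$\left(V{\left(-12,-7 \right)} + s{\left(-11,9 \right)}\right) \left(-10\right) = \left(\left(3 \left(-7\right) + 7 \left(-12\right)\right) + \frac{9}{6 + 9}\right) \left(-10\right) = \left(\left(-21 - 84\right) + \frac{9}{15}\right) \left(-10\right) = \left(-105 + 9 \cdot \frac{1}{15}\right) \left(-10\right) = \left(-105 + \frac{3}{5}\right) \left(-10\right) = \left(- \frac{522}{5}\right) \left(-10\right) = 1044$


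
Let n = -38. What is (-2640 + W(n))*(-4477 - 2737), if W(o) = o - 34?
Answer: 19564368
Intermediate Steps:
W(o) = -34 + o
(-2640 + W(n))*(-4477 - 2737) = (-2640 + (-34 - 38))*(-4477 - 2737) = (-2640 - 72)*(-7214) = -2712*(-7214) = 19564368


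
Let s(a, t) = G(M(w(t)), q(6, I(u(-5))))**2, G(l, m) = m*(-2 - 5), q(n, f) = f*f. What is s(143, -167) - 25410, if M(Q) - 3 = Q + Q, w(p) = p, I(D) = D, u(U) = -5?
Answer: 5215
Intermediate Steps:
q(n, f) = f**2
M(Q) = 3 + 2*Q (M(Q) = 3 + (Q + Q) = 3 + 2*Q)
G(l, m) = -7*m (G(l, m) = m*(-7) = -7*m)
s(a, t) = 30625 (s(a, t) = (-7*(-5)**2)**2 = (-7*25)**2 = (-175)**2 = 30625)
s(143, -167) - 25410 = 30625 - 25410 = 5215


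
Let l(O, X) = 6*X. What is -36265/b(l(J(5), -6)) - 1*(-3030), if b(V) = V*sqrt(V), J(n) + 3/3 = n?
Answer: 3030 - 36265*I/216 ≈ 3030.0 - 167.89*I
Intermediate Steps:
J(n) = -1 + n
b(V) = V**(3/2)
-36265/b(l(J(5), -6)) - 1*(-3030) = -36265*I/216 - 1*(-3030) = -36265*I/216 + 3030 = 3030 - 36265*I/216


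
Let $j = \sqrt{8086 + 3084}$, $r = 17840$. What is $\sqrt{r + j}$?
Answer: $\sqrt{17840 + \sqrt{11170}} \approx 133.96$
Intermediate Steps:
$j = \sqrt{11170} \approx 105.69$
$\sqrt{r + j} = \sqrt{17840 + \sqrt{11170}}$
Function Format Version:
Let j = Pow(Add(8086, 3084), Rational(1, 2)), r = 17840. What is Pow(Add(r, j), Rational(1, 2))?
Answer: Pow(Add(17840, Pow(11170, Rational(1, 2))), Rational(1, 2)) ≈ 133.96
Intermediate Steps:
j = Pow(11170, Rational(1, 2)) ≈ 105.69
Pow(Add(r, j), Rational(1, 2)) = Pow(Add(17840, Pow(11170, Rational(1, 2))), Rational(1, 2))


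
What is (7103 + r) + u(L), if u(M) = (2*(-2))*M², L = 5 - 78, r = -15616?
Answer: -29829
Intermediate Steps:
L = -73
u(M) = -4*M²
(7103 + r) + u(L) = (7103 - 15616) - 4*(-73)² = -8513 - 4*5329 = -8513 - 21316 = -29829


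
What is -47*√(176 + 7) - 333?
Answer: -333 - 47*√183 ≈ -968.80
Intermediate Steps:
-47*√(176 + 7) - 333 = -47*√183 - 333 = -333 - 47*√183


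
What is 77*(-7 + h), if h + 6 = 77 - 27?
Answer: 2849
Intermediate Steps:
h = 44 (h = -6 + (77 - 27) = -6 + 50 = 44)
77*(-7 + h) = 77*(-7 + 44) = 77*37 = 2849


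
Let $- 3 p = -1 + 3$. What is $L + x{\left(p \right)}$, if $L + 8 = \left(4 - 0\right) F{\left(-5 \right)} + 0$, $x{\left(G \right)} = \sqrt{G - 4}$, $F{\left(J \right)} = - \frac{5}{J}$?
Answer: $-4 + \frac{i \sqrt{42}}{3} \approx -4.0 + 2.1602 i$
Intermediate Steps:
$p = - \frac{2}{3}$ ($p = - \frac{-1 + 3}{3} = \left(- \frac{1}{3}\right) 2 = - \frac{2}{3} \approx -0.66667$)
$x{\left(G \right)} = \sqrt{-4 + G}$
$L = -4$ ($L = -8 + \left(\left(4 - 0\right) \left(- \frac{5}{-5}\right) + 0\right) = -8 + \left(\left(4 + 0\right) \left(\left(-5\right) \left(- \frac{1}{5}\right)\right) + 0\right) = -8 + \left(4 \cdot 1 + 0\right) = -8 + \left(4 + 0\right) = -8 + 4 = -4$)
$L + x{\left(p \right)} = -4 + \sqrt{-4 - \frac{2}{3}} = -4 + \sqrt{- \frac{14}{3}} = -4 + \frac{i \sqrt{42}}{3}$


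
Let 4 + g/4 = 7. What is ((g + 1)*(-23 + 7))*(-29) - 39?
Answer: 5993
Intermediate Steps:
g = 12 (g = -16 + 4*7 = -16 + 28 = 12)
((g + 1)*(-23 + 7))*(-29) - 39 = ((12 + 1)*(-23 + 7))*(-29) - 39 = (13*(-16))*(-29) - 39 = -208*(-29) - 39 = 6032 - 39 = 5993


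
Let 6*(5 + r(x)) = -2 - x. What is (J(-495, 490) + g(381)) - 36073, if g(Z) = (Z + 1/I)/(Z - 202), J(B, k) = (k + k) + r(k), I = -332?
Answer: -2090550549/59428 ≈ -35178.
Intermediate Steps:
r(x) = -16/3 - x/6 (r(x) = -5 + (-2 - x)/6 = -5 + (-⅓ - x/6) = -16/3 - x/6)
J(B, k) = -16/3 + 11*k/6 (J(B, k) = (k + k) + (-16/3 - k/6) = 2*k + (-16/3 - k/6) = -16/3 + 11*k/6)
g(Z) = (-1/332 + Z)/(-202 + Z) (g(Z) = (Z + 1/(-332))/(Z - 202) = (Z - 1/332)/(-202 + Z) = (-1/332 + Z)/(-202 + Z))
(J(-495, 490) + g(381)) - 36073 = ((-16/3 + (11/6)*490) + (-1/332 + 381)/(-202 + 381)) - 36073 = ((-16/3 + 2695/3) + (126491/332)/179) - 36073 = (893 + (1/179)*(126491/332)) - 36073 = (893 + 126491/59428) - 36073 = 53195695/59428 - 36073 = -2090550549/59428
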